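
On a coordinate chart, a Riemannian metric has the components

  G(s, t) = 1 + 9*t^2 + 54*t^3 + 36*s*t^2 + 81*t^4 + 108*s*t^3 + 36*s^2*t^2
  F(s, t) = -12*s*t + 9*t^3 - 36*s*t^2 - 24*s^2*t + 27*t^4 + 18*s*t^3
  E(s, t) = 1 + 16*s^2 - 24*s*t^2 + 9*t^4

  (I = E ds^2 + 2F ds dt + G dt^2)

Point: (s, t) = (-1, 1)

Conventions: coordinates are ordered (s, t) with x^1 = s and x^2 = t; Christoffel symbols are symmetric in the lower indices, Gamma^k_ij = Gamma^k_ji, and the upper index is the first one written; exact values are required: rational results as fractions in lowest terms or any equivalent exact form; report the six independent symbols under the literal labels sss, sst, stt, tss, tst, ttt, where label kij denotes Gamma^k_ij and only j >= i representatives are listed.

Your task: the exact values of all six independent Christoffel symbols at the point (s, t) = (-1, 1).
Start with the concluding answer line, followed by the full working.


Answer: Gamma_sss = -14/43, Gamma_sst = 21/43, Gamma_stt = 105/86, Gamma_tss = -12/43, Gamma_tst = 18/43, Gamma_ttt = 45/43

E = 50, F = 42, G = 37 at the point
E_s = -56, E_t = 84, F_s = 18, F_t = 141, G_s = 72, G_t = 180
EG - F^2 = 86;  g^inv = (1/86) * [[37, -42], [-42, 50]]
first-kind symbols [ij,l] = (1/2)(d_i g_jl + d_j g_il - d_l g_ij): [ss,s] = E_s/2 = -28, [ss,t] = F_s - E_t/2 = -24, [st,s] = E_t/2 = 42, [st,t] = G_s/2 = 36, [tt,s] = F_t - G_s/2 = 105, [tt,t] = G_t/2 = 90
Gamma^s_ij = (G*[ij,s] - F*[ij,t])/(EG - F^2), Gamma^t_ij = (E*[ij,t] - F*[ij,s])/(EG - F^2)


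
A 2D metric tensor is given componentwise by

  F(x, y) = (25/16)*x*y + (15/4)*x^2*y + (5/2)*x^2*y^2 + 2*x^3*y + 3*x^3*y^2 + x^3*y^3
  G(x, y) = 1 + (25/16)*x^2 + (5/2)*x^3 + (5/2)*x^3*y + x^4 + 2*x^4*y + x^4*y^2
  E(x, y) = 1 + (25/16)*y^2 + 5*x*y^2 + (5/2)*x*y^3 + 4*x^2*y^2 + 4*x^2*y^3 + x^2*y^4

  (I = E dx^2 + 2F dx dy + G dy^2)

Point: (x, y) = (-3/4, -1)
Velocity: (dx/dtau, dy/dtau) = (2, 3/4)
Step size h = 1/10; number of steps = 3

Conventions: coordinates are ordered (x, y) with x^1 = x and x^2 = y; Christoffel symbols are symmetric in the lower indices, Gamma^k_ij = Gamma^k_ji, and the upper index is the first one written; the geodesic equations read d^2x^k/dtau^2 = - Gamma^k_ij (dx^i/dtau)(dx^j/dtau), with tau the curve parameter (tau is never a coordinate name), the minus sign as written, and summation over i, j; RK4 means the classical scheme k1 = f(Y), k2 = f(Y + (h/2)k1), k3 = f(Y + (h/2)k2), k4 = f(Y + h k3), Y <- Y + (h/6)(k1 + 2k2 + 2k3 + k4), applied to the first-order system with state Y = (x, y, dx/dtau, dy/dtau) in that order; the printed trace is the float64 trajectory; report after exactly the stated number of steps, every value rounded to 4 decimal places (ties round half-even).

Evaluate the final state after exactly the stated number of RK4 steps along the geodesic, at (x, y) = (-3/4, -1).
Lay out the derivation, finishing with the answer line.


f(Y) = (dx/dtau, dy/dtau, -Gamma^x_ij Y'^i Y'^j, -Gamma^y_ij Y'^i Y'^j) with the Gammas evaluated at the stage position; h = 0.100000; intermediate values shown to 6 dp
step 0: x = -0.7500, y = -1.0000, dx/dtau = 2.0000, dy/dtau = 0.7500
step 1:
  k1: at (x, y) = (-0.750000, -1.000000), (dx/dtau, dy/dtau) = (2.000000, 0.750000); Gamma_xxx = 0.234862, Gamma_xxy = -0.293578, Gamma_xyy = -0.132110, Gamma_yxx = 0.440367, Gamma_yxy = -0.550459, Gamma_yyy = -0.247706; k1 = (2.000000, 0.750000, 0.015596, 0.029243)
  k2: at (x, y) = (-0.650000, -0.962500), (dx/dtau, dy/dtau) = (2.000780, 0.751462); Gamma_xxx = 0.284948, Gamma_xxy = -0.342775, Gamma_xyy = -0.120560, Gamma_yxx = 0.409728, Gamma_yxy = -0.492879, Gamma_yyy = -0.173354; k2 = (2.000780, 0.751462, -0.041867, -0.060201)
  k3: at (x, y) = (-0.649961, -0.962427), (dx/dtau, dy/dtau) = (1.997907, 0.746990); Gamma_xxx = 0.284947, Gamma_xxy = -0.342750, Gamma_xyy = -0.120546, Gamma_yxx = 0.409723, Gamma_yxy = -0.492838, Gamma_yyy = -0.173332; k3 = (1.997907, 0.746990, -0.047087, -0.067707)
  k4: at (x, y) = (-0.550209, -0.925301), (dx/dtau, dy/dtau) = (1.995291, 0.743229); Gamma_xxx = 0.334135, Gamma_xxy = -0.392392, Gamma_xyy = -0.101720, Gamma_yxx = 0.364650, Gamma_yxy = -0.428227, Gamma_yyy = -0.111010; k4 = (1.995291, 0.743229, -0.110261, -0.120331)
  Y <- Y + (h/6)(k1 + 2k2 + 2k3 + k4): x = -0.5501, y = -0.9252, dx/dtau = 1.9955, dy/dtau = 0.7442
step 2:
  k1: at (x, y) = (-0.550122, -0.925164), (dx/dtau, dy/dtau) = (1.995457, 0.744218); Gamma_xxx = 0.334140, Gamma_xxy = -0.392360, Gamma_xyy = -0.101692, Gamma_yxx = 0.364620, Gamma_yxy = -0.428151, Gamma_yyy = -0.110968; k1 = (1.995457, 0.744218, -0.108819, -0.118745)
  k2: at (x, y) = (-0.450349, -0.887954), (dx/dtau, dy/dtau) = (1.990016, 0.738281); Gamma_xxx = 0.378749, Gamma_xxy = -0.440746, Gamma_xyy = -0.077792, Gamma_yxx = 0.307562, Gamma_yxy = -0.357907, Gamma_yyy = -0.063171; k2 = (1.990016, 0.738281, -0.162426, -0.131898)
  k3: at (x, y) = (-0.450621, -0.888250), (dx/dtau, dy/dtau) = (1.987336, 0.737623); Gamma_xxx = 0.378706, Gamma_xxy = -0.440746, Gamma_xyy = -0.077872, Gamma_yxx = 0.307706, Gamma_yxy = -0.358115, Gamma_yyy = -0.063273; k3 = (1.987336, 0.737623, -0.161148, -0.130936)
  k4: at (x, y) = (-0.351389, -0.851402), (dx/dtau, dy/dtau) = (1.979342, 0.731125); Gamma_xxx = 0.415405, Gamma_xxy = -0.486620, Gamma_xyy = -0.052450, Gamma_yxx = 0.242622, Gamma_yxy = -0.284216, Gamma_yyy = -0.030634; k4 = (1.979342, 0.731125, -0.191014, -0.111564)
  Y <- Y + (h/6)(k1 + 2k2 + 2k3 + k4): x = -0.3513, y = -0.8514, dx/dtau = 1.9797, dy/dtau = 0.7316
step 3:
  k1: at (x, y) = (-0.351297, -0.851379), (dx/dtau, dy/dtau) = (1.979674, 0.731619); Gamma_xxx = 0.415438, Gamma_xxy = -0.486667, Gamma_xyy = -0.052427, Gamma_yxx = 0.242558, Gamma_yxy = -0.284146, Gamma_yyy = -0.030610; k1 = (1.979674, 0.731619, -0.190340, -0.111132)
  k2: at (x, y) = (-0.252314, -0.814798), (dx/dtau, dy/dtau) = (1.970157, 0.726062); Gamma_xxx = 0.442092, Gamma_xxy = -0.529458, Gamma_xyy = -0.029144, Gamma_yxx = 0.173223, Gamma_yxy = -0.207455, Gamma_yyy = -0.011419; k2 = (1.970157, 0.726062, -0.185891, -0.072837)
  k3: at (x, y) = (-0.252789, -0.815075), (dx/dtau, dy/dtau) = (1.970380, 0.727977); Gamma_xxx = 0.442026, Gamma_xxy = -0.529306, Gamma_xyy = -0.029247, Gamma_yxx = 0.173552, Gamma_yxy = -0.207821, Gamma_yyy = -0.011483; k3 = (1.970380, 0.727977, -0.182156, -0.071520)
  k4: at (x, y) = (-0.154259, -0.778581), (dx/dtau, dy/dtau) = (1.961459, 0.724467); Gamma_xxx = 0.457426, Gamma_xxy = -0.568401, Gamma_xyy = -0.011446, Gamma_yxx = 0.103799, Gamma_yxy = -0.128981, Gamma_yyy = -0.002597; k4 = (1.961459, 0.724467, -0.138446, -0.031416)
  Y <- Y + (h/6)(k1 + 2k2 + 2k3 + k4): x = -0.1543, y = -0.7786, dx/dtau = 1.9619, dy/dtau = 0.7244

Answer: x = -0.1543, y = -0.7786, dx/dtau = 1.9619, dy/dtau = 0.7244


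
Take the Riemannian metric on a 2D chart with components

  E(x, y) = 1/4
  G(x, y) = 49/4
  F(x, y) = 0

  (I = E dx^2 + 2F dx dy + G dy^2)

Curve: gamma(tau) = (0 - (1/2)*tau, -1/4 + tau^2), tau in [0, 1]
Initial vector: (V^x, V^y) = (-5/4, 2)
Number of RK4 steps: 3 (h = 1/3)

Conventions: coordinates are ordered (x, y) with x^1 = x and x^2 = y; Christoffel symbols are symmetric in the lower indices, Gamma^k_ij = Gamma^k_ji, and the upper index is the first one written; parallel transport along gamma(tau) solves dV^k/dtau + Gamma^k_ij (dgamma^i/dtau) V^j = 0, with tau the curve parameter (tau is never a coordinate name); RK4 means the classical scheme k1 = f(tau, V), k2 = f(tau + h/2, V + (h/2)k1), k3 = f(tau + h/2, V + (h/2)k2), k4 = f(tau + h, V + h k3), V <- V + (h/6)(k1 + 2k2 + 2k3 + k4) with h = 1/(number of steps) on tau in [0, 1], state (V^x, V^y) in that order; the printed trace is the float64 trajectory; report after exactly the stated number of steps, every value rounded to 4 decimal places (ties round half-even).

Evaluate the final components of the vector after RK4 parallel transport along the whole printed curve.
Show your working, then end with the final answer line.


gamma'(tau) = (-1/2, 2*tau); f(tau, V)^k = -Gamma^k_ij(gamma(tau)) gamma'^i(tau) V^j; h = 1/3; intermediate values shown to 6 dp
curve data and Christoffel symbols at the stage parameters:
  tau = 0.000000: gamma = (0.000000, -0.250000), gamma' = (-0.500000, 0.000000); Gamma_xxx = 0.000000, Gamma_xxy = 0.000000, Gamma_xyy = 0.000000, Gamma_yxx = 0.000000, Gamma_yxy = 0.000000, Gamma_yyy = 0.000000
  tau = 0.166667: gamma = (-0.083333, -0.222222), gamma' = (-0.500000, 0.333333); Gamma_xxx = 0.000000, Gamma_xxy = 0.000000, Gamma_xyy = 0.000000, Gamma_yxx = 0.000000, Gamma_yxy = 0.000000, Gamma_yyy = 0.000000
  tau = 0.333333: gamma = (-0.166667, -0.138889), gamma' = (-0.500000, 0.666667); Gamma_xxx = 0.000000, Gamma_xxy = 0.000000, Gamma_xyy = 0.000000, Gamma_yxx = 0.000000, Gamma_yxy = 0.000000, Gamma_yyy = 0.000000
  tau = 0.500000: gamma = (-0.250000, 0.000000), gamma' = (-0.500000, 1.000000); Gamma_xxx = 0.000000, Gamma_xxy = 0.000000, Gamma_xyy = 0.000000, Gamma_yxx = 0.000000, Gamma_yxy = 0.000000, Gamma_yyy = 0.000000
  tau = 0.666667: gamma = (-0.333333, 0.194444), gamma' = (-0.500000, 1.333333); Gamma_xxx = 0.000000, Gamma_xxy = 0.000000, Gamma_xyy = 0.000000, Gamma_yxx = 0.000000, Gamma_yxy = 0.000000, Gamma_yyy = 0.000000
  tau = 0.833333: gamma = (-0.416667, 0.444444), gamma' = (-0.500000, 1.666667); Gamma_xxx = 0.000000, Gamma_xxy = 0.000000, Gamma_xyy = 0.000000, Gamma_yxx = 0.000000, Gamma_yxy = 0.000000, Gamma_yyy = 0.000000
  tau = 1.000000: gamma = (-0.500000, 0.750000), gamma' = (-0.500000, 2.000000); Gamma_xxx = 0.000000, Gamma_xxy = 0.000000, Gamma_xyy = 0.000000, Gamma_yxx = 0.000000, Gamma_yxy = 0.000000, Gamma_yyy = 0.000000
step 0: V^x = -1.2500, V^y = 2.0000
step 1: k1 = (0.000000, 0.000000), k2 = (0.000000, 0.000000), k3 = (0.000000, 0.000000), k4 = (0.000000, 0.000000); V <- V + (h/6)(k1 + 2k2 + 2k3 + k4): V^x = -1.2500, V^y = 2.0000
step 2: k1 = (0.000000, 0.000000), k2 = (0.000000, 0.000000), k3 = (0.000000, 0.000000), k4 = (0.000000, 0.000000); V <- V + (h/6)(k1 + 2k2 + 2k3 + k4): V^x = -1.2500, V^y = 2.0000
step 3: k1 = (0.000000, 0.000000), k2 = (0.000000, 0.000000), k3 = (0.000000, 0.000000), k4 = (0.000000, 0.000000); V <- V + (h/6)(k1 + 2k2 + 2k3 + k4): V^x = -1.2500, V^y = 2.0000

Answer: V^x = -1.2500, V^y = 2.0000


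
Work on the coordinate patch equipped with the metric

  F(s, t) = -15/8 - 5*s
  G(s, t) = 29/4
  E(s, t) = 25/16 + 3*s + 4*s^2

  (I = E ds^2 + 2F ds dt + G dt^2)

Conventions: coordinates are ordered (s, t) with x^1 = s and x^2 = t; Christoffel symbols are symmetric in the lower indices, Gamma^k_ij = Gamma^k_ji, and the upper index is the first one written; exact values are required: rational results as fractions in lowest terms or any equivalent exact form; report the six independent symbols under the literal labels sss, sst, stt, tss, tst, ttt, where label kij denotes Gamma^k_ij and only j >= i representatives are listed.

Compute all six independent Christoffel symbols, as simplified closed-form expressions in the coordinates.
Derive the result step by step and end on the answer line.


E = 25/16 + 3*s + 4*s^2; F = -15/8 - 5*s; G = 29/4
Gamma^k_ij = (1/2) g^{kl} (d_i g_jl + d_j g_il - d_l g_ij), with g^inv = (1/(EG-F^2)) [[G, -F], [-F, E]]
first partials: E_s = 3 + 8*s, E_t = 0, F_s = -5, F_t = 0, G_s = 0, G_t = 0
D = EG - F^2 = 125/16 + 3*s + 4*s^2
expanded: Gamma^s_ss = (G E_s - 2F F_s + F E_t)/(2D), Gamma^s_st = (G E_t - F G_s)/(2D), Gamma^s_tt = (2G F_t - G G_s - F G_t)/(2D), Gamma^t_ss = (2E F_s - E E_t - F E_s)/(2D), Gamma^t_st = (E G_s - F E_t)/(2D), Gamma^t_tt = (E G_t - 2F F_t + F G_s)/(2D); substitute and cancel common factors

Answer: Gamma_sss = (64*s + 24)/(64*s^2 + 48*s + 125), Gamma_sst = 0, Gamma_stt = 0, Gamma_tss = -80/(64*s^2 + 48*s + 125), Gamma_tst = 0, Gamma_ttt = 0


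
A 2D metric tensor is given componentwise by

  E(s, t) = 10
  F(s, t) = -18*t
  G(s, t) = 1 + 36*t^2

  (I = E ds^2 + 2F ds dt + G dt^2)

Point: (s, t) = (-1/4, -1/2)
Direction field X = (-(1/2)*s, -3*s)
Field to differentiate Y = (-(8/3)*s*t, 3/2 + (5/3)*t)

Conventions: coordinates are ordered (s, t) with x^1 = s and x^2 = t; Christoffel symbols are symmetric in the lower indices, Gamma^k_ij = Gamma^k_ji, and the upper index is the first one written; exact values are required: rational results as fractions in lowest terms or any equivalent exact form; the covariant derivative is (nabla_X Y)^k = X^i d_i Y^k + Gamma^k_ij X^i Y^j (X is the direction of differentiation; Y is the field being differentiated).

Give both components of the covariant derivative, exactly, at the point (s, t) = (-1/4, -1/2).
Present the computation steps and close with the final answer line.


E = 10, F = 9, G = 10 at the point
E_s = 0, E_t = 0, F_s = 0, F_t = -18, G_s = 0, G_t = -36
EG - F^2 = 19;  g^inv = (1/19) * [[10, -9], [-9, 10]]
first-kind symbols [ij,l] = (1/2)(d_i g_jl + d_j g_il - d_l g_ij): [ss,s] = E_s/2 = 0, [ss,t] = F_s - E_t/2 = 0, [st,s] = E_t/2 = 0, [st,t] = G_s/2 = 0, [tt,s] = F_t - G_s/2 = -18, [tt,t] = G_t/2 = -18
Gamma^s_ij = (G*[ij,s] - F*[ij,t])/(EG - F^2), Gamma^t_ij = (E*[ij,t] - F*[ij,s])/(EG - F^2)
Gamma_sss = 0, Gamma_sst = 0, Gamma_stt = -18/19, Gamma_tss = 0, Gamma_tst = 0, Gamma_ttt = -18/19
X = (1/8, 3/4), Y = (-1/3, 2/3) at the point

Answer: (nabla_X Y)^s = 11/57, (nabla_X Y)^t = 59/76


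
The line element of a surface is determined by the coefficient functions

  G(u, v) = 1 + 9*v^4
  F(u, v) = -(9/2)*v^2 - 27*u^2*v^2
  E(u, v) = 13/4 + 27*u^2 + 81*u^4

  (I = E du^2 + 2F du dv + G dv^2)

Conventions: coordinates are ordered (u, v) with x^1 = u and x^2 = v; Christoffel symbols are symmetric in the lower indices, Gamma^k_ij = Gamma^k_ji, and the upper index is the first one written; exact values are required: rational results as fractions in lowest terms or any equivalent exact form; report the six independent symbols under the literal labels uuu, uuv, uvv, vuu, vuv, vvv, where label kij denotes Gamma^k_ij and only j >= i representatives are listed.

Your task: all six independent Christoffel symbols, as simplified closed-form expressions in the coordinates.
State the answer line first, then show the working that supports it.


Answer: Gamma_uuu = (648*u^3 + 108*u)/(324*u^4 + 108*u^2 + 36*v^4 + 13), Gamma_uuv = 0, Gamma_uvv = (-216*u^2*v - 36*v)/(324*u^4 + 108*u^2 + 36*v^4 + 13), Gamma_vuu = -216*u*v^2/(324*u^4 + 108*u^2 + 36*v^4 + 13), Gamma_vuv = 0, Gamma_vvv = 72*v^3/(324*u^4 + 108*u^2 + 36*v^4 + 13)

E = 13/4 + 27*u^2 + 81*u^4; F = -(9/2)*v^2 - 27*u^2*v^2; G = 1 + 9*v^4
Gamma^k_ij = (1/2) g^{kl} (d_i g_jl + d_j g_il - d_l g_ij), with g^inv = (1/(EG-F^2)) [[G, -F], [-F, E]]
first partials: E_u = 54*u + 324*u^3, E_v = 0, F_u = -54*u*v^2, F_v = -9*v - 54*u^2*v, G_u = 0, G_v = 36*v^3
D = EG - F^2 = 13/4 + 27*u^2 + 9*v^4 + 81*u^4
expanded: Gamma^u_uu = (G E_u - 2F F_u + F E_v)/(2D), Gamma^u_uv = (G E_v - F G_u)/(2D), Gamma^u_vv = (2G F_v - G G_u - F G_v)/(2D), Gamma^v_uu = (2E F_u - E E_v - F E_u)/(2D), Gamma^v_uv = (E G_u - F E_v)/(2D), Gamma^v_vv = (E G_v - 2F F_v + F G_u)/(2D); substitute and cancel common factors


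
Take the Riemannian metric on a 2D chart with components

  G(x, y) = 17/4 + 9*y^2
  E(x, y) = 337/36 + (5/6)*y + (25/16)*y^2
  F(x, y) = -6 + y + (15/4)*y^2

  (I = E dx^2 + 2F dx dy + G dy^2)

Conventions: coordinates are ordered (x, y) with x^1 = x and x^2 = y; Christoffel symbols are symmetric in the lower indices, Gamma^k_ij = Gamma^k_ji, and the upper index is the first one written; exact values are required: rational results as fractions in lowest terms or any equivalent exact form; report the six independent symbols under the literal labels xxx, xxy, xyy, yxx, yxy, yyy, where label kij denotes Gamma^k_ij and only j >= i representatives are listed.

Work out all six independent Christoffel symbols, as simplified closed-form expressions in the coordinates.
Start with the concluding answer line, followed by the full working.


Answer: Gamma_xxx = (3375*y^3 + 1800*y^2 - 5160*y - 1440)/(77697*y^2 + 8952*y + 2180), Gamma_xxy = (8100*y^3 + 2160*y^2 + 3825*y + 1020)/(77697*y^2 + 8952*y + 2180), Gamma_xyy = (19440*y^3 + 49464*y + 2448)/(77697*y^2 + 8952*y + 2180), Gamma_yxx = (-16875*y^3 - 13500*y^2 - 103500*y - 26960)/(932364*y^2 + 107424*y + 26160), Gamma_yxy = (-3375*y^3 - 1800*y^2 + 5160*y + 1440)/(77697*y^2 + 8952*y + 2180), Gamma_yyy = (-8100*y^3 - 2160*y^2 + 73872*y + 3456)/(77697*y^2 + 8952*y + 2180)

E = 337/36 + (5/6)*y + (25/16)*y^2; F = -6 + y + (15/4)*y^2; G = 17/4 + 9*y^2
Gamma^k_ij = (1/2) g^{kl} (d_i g_jl + d_j g_il - d_l g_ij), with g^inv = (1/(EG-F^2)) [[G, -F], [-F, E]]
first partials: E_x = 0, E_y = 5/6 + (25/8)*y, F_x = 0, F_y = 1 + (15/2)*y, G_x = 0, G_y = 18*y
D = EG - F^2 = 545/144 + (373/24)*y + (8633/64)*y^2
expanded: Gamma^x_xx = (G E_x - 2F F_x + F E_y)/(2D), Gamma^x_xy = (G E_y - F G_x)/(2D), Gamma^x_yy = (2G F_y - G G_x - F G_y)/(2D), Gamma^y_xx = (2E F_x - E E_y - F E_x)/(2D), Gamma^y_xy = (E G_x - F E_y)/(2D), Gamma^y_yy = (E G_y - 2F F_y + F G_x)/(2D); substitute and cancel common factors


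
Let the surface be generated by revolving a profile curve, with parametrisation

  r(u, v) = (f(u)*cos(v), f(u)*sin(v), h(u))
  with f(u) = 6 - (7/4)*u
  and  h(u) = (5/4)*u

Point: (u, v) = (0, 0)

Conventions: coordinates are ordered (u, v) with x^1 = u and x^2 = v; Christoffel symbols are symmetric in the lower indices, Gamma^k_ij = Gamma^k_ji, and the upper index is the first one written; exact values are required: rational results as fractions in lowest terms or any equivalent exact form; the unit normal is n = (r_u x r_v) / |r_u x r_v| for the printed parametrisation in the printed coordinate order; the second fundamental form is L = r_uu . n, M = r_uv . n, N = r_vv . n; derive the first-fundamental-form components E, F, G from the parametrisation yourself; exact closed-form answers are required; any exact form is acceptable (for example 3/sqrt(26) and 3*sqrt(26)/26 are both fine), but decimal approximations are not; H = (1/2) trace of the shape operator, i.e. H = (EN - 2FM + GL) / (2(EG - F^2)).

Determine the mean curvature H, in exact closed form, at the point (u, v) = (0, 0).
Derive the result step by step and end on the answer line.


f = 6, f' = -7/4, f'' = 0, h' = 5/4, h'' = 0
E = 37/8, F = 0, G = 36; answer radicand W^2 = 37/8
unnormalised second-form numerators: l = 0, m = 0, n = 15/2; L = l/sqrt(37/8), and similarly M = m/sqrt(W^2), N = n/sqrt(W^2)
H = (E*n - 2*F*m + G*l) / (2*(EG - F^2)*sqrt(W^2)); E*n - 2*F*m + G*l = 555/16, EG - F^2 = 333/2, so H = (5/48)/sqrt(37/8)

Answer: H = 5*sqrt(74)/888


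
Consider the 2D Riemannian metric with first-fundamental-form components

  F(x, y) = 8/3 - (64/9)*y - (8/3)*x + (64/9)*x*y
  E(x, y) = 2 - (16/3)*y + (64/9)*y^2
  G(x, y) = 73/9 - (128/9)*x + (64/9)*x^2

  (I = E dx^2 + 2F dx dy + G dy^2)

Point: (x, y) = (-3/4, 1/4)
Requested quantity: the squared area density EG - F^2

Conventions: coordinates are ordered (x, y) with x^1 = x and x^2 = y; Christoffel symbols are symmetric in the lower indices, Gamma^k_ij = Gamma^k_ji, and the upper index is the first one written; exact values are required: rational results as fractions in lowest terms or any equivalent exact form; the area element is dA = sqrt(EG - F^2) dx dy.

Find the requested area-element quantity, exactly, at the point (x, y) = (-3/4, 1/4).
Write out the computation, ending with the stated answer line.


E = 10/9, F = 14/9, G = 205/9; EG - F^2 = 206/9

Answer: EG - F^2 = 206/9


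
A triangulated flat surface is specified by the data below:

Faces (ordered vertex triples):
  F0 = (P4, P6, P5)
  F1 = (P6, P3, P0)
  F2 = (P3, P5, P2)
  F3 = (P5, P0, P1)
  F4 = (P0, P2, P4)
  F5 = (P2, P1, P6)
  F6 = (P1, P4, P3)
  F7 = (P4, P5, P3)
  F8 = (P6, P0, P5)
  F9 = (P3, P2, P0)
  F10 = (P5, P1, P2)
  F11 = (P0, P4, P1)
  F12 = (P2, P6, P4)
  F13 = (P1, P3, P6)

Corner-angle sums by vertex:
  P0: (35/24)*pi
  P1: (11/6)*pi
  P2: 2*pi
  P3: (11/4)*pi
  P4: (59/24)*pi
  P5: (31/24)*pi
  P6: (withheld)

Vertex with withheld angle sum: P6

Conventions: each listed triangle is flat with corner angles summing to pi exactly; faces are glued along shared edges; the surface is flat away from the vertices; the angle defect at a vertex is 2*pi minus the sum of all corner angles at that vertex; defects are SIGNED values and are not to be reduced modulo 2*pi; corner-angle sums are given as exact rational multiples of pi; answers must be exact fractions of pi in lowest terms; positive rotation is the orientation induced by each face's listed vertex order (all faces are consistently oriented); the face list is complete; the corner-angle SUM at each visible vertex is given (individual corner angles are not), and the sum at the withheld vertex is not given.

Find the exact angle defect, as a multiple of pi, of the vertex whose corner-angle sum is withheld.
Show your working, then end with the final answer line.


V = 7, E = 21, F = 14; chi = V - E + F = 0
Gauss-Bonnet: total defect = 2*pi*chi = 0; visible defects sum to (5/24)*pi

Answer: defect(P6) = (-5/24)*pi


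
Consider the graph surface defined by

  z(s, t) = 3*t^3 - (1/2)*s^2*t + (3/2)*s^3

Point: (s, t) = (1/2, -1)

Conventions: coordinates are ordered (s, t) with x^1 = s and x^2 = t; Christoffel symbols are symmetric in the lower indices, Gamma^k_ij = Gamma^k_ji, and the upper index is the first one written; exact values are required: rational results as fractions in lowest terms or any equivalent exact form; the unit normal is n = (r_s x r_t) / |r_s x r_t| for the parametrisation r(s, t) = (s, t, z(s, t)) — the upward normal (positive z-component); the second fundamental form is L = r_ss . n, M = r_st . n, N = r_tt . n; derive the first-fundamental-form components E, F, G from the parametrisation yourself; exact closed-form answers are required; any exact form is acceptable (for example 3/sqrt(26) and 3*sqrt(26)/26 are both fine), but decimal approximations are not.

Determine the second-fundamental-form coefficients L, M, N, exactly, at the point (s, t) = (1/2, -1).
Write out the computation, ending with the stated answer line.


z_s = 13/8, z_t = 71/8, z_ss = 11/2, z_st = -1/2, z_tt = -18
E = 233/64, F = 923/64, G = 5105/64; answer radicand W^2 = 2637/32
unnormalised second-form numerators: l = 11/2, m = -1/2, n = -18; L = l/sqrt(2637/32), and similarly M = m/sqrt(W^2), N = n/sqrt(W^2)

Answer: L = 22*sqrt(586)/879, M = -2*sqrt(586)/879, N = -24*sqrt(586)/293


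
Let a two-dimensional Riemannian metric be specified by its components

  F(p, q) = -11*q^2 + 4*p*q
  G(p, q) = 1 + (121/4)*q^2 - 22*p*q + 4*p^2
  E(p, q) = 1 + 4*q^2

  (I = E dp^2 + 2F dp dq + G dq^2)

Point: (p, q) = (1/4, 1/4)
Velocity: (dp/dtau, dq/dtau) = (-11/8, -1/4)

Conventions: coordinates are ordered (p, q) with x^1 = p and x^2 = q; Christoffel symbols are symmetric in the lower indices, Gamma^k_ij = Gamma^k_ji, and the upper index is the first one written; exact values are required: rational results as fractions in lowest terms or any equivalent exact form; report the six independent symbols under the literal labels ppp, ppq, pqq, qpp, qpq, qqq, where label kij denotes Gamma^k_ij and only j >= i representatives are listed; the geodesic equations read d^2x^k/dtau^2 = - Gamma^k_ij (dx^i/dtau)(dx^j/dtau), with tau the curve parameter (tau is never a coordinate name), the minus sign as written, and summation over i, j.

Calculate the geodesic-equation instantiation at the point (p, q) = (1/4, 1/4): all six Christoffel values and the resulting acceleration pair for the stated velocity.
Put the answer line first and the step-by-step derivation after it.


Answer: Gamma_ppp = 0, Gamma_ppq = 64/129, Gamma_pqq = -176/129, Gamma_qpp = 0, Gamma_qpq = -112/129, Gamma_qqq = 308/129; accelerations (d^2p/dtau^2, d^2q/dtau^2) = (-11/43, 77/172)

E = 5/4, F = -7/16, G = 113/64 at the point
E_p = 0, E_q = 2, F_p = 1, F_q = -9/2, G_p = -7/2, G_q = 77/8
EG - F^2 = 129/64;  g^inv = (64/129) * [[113/64, 7/16], [7/16, 5/4]]
first-kind symbols [ij,l] = (1/2)(d_i g_jl + d_j g_il - d_l g_ij): [pp,p] = E_p/2 = 0, [pp,q] = F_p - E_q/2 = 0, [pq,p] = E_q/2 = 1, [pq,q] = G_p/2 = -7/4, [qq,p] = F_q - G_p/2 = -11/4, [qq,q] = G_q/2 = 77/16
Gamma^p_ij = (G*[ij,p] - F*[ij,q])/(EG - F^2), Gamma^q_ij = (E*[ij,q] - F*[ij,p])/(EG - F^2)
Gamma_ppp = 0, Gamma_ppq = 64/129, Gamma_pqq = -176/129, Gamma_qpp = 0, Gamma_qpq = -112/129, Gamma_qqq = 308/129
d^2p/dtau^2 = -(Gamma_ppp*(-11/8)^2 + 2*Gamma_ppq*(-11/8)*(-1/4) + Gamma_pqq*(-1/4)^2) = -11/43
d^2q/dtau^2 = -(Gamma_qpp*(-11/8)^2 + 2*Gamma_qpq*(-11/8)*(-1/4) + Gamma_qqq*(-1/4)^2) = 77/172


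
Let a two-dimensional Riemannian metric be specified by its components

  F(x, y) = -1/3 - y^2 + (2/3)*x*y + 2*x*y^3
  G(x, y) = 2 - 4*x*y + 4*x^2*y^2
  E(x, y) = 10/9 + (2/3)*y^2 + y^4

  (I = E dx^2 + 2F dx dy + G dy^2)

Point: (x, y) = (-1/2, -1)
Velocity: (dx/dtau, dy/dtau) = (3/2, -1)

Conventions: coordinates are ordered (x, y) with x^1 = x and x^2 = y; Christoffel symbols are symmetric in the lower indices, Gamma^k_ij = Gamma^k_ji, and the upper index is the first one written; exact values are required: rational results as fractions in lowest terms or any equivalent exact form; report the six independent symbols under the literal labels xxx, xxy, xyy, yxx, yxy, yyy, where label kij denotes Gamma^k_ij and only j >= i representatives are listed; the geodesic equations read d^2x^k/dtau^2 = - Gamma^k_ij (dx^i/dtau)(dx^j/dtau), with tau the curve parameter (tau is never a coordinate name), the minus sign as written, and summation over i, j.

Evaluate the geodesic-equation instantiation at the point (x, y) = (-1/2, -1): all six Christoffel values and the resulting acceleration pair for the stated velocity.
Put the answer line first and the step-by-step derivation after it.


Answer: Gamma_xxx = 0, Gamma_xxy = -24/25, Gamma_xyy = -12/25, Gamma_yxx = 0, Gamma_yxy = 0, Gamma_yyy = 0; accelerations (d^2x/dtau^2, d^2y/dtau^2) = (-12/5, 0)

E = 25/9, F = 0, G = 1 at the point
E_x = 0, E_y = -16/3, F_x = -8/3, F_y = -4/3, G_x = 0, G_y = 0
EG - F^2 = 25/9;  g^inv = (9/25) * [[1, 0], [0, 25/9]]
first-kind symbols [ij,l] = (1/2)(d_i g_jl + d_j g_il - d_l g_ij): [xx,x] = E_x/2 = 0, [xx,y] = F_x - E_y/2 = 0, [xy,x] = E_y/2 = -8/3, [xy,y] = G_x/2 = 0, [yy,x] = F_y - G_x/2 = -4/3, [yy,y] = G_y/2 = 0
Gamma^x_ij = (G*[ij,x] - F*[ij,y])/(EG - F^2), Gamma^y_ij = (E*[ij,y] - F*[ij,x])/(EG - F^2)
Gamma_xxx = 0, Gamma_xxy = -24/25, Gamma_xyy = -12/25, Gamma_yxx = 0, Gamma_yxy = 0, Gamma_yyy = 0
d^2x/dtau^2 = -(Gamma_xxx*(3/2)^2 + 2*Gamma_xxy*(3/2)*(-1) + Gamma_xyy*(-1)^2) = -12/5
d^2y/dtau^2 = -(Gamma_yxx*(3/2)^2 + 2*Gamma_yxy*(3/2)*(-1) + Gamma_yyy*(-1)^2) = 0


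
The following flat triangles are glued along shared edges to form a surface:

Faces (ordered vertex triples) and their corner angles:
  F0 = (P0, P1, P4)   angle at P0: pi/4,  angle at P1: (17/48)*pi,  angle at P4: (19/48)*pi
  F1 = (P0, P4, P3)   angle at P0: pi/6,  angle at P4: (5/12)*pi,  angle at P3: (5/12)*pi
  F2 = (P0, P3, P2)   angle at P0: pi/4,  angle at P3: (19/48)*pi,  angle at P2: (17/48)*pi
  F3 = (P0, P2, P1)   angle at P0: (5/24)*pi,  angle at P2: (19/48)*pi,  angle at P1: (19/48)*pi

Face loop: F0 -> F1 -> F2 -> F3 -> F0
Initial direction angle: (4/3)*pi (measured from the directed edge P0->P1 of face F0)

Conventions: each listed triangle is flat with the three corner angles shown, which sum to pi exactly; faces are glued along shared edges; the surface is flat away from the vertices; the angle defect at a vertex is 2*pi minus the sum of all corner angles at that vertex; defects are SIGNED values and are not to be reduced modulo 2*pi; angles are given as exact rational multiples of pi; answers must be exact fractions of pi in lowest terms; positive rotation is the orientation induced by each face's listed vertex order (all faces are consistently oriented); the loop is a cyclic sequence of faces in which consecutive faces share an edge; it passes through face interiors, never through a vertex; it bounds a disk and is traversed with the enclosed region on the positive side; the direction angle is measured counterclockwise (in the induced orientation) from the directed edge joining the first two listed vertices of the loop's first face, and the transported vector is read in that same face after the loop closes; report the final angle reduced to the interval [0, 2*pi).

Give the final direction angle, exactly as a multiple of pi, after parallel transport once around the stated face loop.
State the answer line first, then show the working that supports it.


Answer: final direction angle = (11/24)*pi

enclosed vertex P0: corner angles sum to (7/8)*pi, defect = 2*pi - (7/8)*pi = (9/8)*pi
final direction = starting direction + enclosed defect total, reduced mod 2*pi (induced orientation)
final angle = (4/3)*pi + (9/8)*pi = (11/24)*pi (mod 2*pi)


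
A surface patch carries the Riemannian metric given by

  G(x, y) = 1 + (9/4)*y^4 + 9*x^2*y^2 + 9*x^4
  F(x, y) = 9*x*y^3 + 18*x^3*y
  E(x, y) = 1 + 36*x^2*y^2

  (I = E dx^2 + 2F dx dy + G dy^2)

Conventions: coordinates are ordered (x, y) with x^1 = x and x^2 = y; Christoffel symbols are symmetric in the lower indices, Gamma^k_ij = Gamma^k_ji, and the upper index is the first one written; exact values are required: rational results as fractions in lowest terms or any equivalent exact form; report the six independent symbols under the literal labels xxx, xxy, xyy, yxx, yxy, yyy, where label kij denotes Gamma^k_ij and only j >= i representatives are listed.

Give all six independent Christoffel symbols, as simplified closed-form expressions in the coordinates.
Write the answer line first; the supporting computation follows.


Answer: Gamma_xxx = 144*x*y^2/(36*x^4 + 180*x^2*y^2 + 9*y^4 + 4), Gamma_xxy = 144*x^2*y/(36*x^4 + 180*x^2*y^2 + 9*y^4 + 4), Gamma_xyy = 72*x*y^2/(36*x^4 + 180*x^2*y^2 + 9*y^4 + 4), Gamma_yxx = (72*x^2*y + 36*y^3)/(36*x^4 + 180*x^2*y^2 + 9*y^4 + 4), Gamma_yxy = (72*x^3 + 36*x*y^2)/(36*x^4 + 180*x^2*y^2 + 9*y^4 + 4), Gamma_yyy = (36*x^2*y + 18*y^3)/(36*x^4 + 180*x^2*y^2 + 9*y^4 + 4)

E = 1 + 36*x^2*y^2; F = 9*x*y^3 + 18*x^3*y; G = 1 + (9/4)*y^4 + 9*x^2*y^2 + 9*x^4
Gamma^k_ij = (1/2) g^{kl} (d_i g_jl + d_j g_il - d_l g_ij), with g^inv = (1/(EG-F^2)) [[G, -F], [-F, E]]
first partials: E_x = 72*x*y^2, E_y = 72*x^2*y, F_x = 9*y^3 + 54*x^2*y, F_y = 27*x*y^2 + 18*x^3, G_x = 18*x*y^2 + 36*x^3, G_y = 9*y^3 + 18*x^2*y
D = EG - F^2 = 1 + (9/4)*y^4 + 45*x^2*y^2 + 9*x^4
expanded: Gamma^x_xx = (G E_x - 2F F_x + F E_y)/(2D), Gamma^x_xy = (G E_y - F G_x)/(2D), Gamma^x_yy = (2G F_y - G G_x - F G_y)/(2D), Gamma^y_xx = (2E F_x - E E_y - F E_x)/(2D), Gamma^y_xy = (E G_x - F E_y)/(2D), Gamma^y_yy = (E G_y - 2F F_y + F G_x)/(2D); substitute and cancel common factors


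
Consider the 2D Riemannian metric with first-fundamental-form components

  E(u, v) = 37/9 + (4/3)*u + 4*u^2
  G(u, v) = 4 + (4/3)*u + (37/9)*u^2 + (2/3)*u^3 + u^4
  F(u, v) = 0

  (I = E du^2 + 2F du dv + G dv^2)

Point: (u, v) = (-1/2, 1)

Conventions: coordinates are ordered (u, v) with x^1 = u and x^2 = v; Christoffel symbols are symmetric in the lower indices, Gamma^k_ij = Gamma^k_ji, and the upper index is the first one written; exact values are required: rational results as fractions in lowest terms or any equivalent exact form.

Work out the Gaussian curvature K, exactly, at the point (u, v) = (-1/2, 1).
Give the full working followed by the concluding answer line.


E = 40/9, F = 0, G = 625/144, EG - F^2 = 3125/162 at the point
E_u = -8/3, E_v = 0, F_u = 0, F_v = 0, G_u = -25/9, G_v = 0
E_vv = 0, F_uv = 0, G_uu = 83/9
By Brioschi, K is (det M1 - det M2) divided by (EG - F^2) squared.
M1 = [[-E_vv/2 + F_uv - G_uu/2, E_u/2, F_u - E_v/2], [F_v - G_u/2, E, F], [G_v/2, F, G]] = [[-83/18, -4/3, 0], [25/18, 40/9, 0], [0, 0, 625/144]]; det M1 = -471875/5832
M2 = [[0, E_v/2, G_u/2], [E_v/2, E, F], [G_u/2, F, G]] = [[0, 0, -25/18], [0, 40/9, 0], [-25/18, 0, 625/144]]; det M2 = -6250/729
det M1 - det M2 = -15625/216; K = -15625/216 / (3125/162)^2 = -243/1250

Answer: K = -243/1250


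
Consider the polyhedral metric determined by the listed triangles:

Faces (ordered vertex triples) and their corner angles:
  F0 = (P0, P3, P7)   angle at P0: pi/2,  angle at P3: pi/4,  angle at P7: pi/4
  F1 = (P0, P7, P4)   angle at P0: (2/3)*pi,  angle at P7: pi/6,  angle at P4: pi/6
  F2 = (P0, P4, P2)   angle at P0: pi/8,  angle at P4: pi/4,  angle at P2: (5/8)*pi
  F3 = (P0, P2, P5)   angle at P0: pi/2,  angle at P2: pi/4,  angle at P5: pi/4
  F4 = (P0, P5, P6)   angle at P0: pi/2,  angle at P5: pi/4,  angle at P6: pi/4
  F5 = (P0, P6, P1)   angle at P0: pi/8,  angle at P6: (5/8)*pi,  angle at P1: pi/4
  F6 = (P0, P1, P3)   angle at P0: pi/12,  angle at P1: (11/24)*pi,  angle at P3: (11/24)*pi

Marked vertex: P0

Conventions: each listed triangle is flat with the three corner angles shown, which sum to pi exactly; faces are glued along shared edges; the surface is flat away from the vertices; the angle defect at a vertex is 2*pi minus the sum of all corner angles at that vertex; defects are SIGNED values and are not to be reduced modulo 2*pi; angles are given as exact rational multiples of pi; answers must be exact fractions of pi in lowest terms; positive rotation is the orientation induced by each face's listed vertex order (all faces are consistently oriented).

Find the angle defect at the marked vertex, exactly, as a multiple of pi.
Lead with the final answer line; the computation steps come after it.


Answer: defect(P0) = -pi/2

Sum of corner angles at P0: (5/2)*pi
defect = 2*pi - (5/2)*pi


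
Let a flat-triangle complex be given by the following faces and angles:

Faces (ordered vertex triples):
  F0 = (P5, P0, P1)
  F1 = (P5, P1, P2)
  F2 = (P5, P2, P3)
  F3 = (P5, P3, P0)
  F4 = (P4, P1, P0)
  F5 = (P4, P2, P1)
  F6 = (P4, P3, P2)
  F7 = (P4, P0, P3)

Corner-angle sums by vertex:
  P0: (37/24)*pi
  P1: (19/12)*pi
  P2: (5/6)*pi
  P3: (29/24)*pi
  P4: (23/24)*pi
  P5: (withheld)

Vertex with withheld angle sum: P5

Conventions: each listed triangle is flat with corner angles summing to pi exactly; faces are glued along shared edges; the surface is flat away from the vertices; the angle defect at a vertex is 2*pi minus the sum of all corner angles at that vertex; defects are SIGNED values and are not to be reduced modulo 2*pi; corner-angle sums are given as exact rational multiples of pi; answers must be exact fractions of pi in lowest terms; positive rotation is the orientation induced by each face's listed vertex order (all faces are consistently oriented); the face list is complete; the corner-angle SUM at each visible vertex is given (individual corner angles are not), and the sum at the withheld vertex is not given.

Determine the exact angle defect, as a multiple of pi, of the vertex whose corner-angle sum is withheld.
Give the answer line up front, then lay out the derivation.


Answer: defect(P5) = pi/8

V = 6, E = 12, F = 8; chi = V - E + F = 2
Gauss-Bonnet: total defect = 2*pi*chi = 4*pi; visible defects sum to (31/8)*pi


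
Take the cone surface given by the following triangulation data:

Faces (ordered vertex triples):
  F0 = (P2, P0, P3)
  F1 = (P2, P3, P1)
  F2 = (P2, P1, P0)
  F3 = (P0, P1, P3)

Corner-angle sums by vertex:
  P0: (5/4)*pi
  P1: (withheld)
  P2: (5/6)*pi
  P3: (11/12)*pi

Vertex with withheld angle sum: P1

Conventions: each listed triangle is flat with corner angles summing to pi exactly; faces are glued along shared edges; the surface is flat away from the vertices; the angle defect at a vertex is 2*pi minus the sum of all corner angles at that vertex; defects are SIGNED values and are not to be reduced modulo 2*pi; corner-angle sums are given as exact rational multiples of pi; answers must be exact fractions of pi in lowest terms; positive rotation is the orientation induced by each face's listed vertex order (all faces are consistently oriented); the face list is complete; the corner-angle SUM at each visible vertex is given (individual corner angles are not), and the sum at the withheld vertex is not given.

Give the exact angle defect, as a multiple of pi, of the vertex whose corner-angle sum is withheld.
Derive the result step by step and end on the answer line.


V = 4, E = 6, F = 4; chi = V - E + F = 2
Gauss-Bonnet: total defect = 2*pi*chi = 4*pi; visible defects sum to 3*pi

Answer: defect(P1) = pi


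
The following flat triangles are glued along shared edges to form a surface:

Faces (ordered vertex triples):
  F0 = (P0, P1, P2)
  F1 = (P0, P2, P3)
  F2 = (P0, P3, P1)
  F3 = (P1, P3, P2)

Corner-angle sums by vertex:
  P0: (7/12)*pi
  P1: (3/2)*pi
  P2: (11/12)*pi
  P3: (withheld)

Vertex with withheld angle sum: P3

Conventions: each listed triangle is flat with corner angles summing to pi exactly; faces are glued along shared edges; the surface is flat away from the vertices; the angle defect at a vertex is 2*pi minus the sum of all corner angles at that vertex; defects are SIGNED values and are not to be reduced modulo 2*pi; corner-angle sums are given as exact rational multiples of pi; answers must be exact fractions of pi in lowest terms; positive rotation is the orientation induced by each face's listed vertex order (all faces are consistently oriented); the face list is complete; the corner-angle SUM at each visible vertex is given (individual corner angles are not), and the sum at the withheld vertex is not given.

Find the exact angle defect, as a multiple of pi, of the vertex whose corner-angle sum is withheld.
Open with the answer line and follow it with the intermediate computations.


Answer: defect(P3) = pi

V = 4, E = 6, F = 4; chi = V - E + F = 2
Gauss-Bonnet: total defect = 2*pi*chi = 4*pi; visible defects sum to 3*pi


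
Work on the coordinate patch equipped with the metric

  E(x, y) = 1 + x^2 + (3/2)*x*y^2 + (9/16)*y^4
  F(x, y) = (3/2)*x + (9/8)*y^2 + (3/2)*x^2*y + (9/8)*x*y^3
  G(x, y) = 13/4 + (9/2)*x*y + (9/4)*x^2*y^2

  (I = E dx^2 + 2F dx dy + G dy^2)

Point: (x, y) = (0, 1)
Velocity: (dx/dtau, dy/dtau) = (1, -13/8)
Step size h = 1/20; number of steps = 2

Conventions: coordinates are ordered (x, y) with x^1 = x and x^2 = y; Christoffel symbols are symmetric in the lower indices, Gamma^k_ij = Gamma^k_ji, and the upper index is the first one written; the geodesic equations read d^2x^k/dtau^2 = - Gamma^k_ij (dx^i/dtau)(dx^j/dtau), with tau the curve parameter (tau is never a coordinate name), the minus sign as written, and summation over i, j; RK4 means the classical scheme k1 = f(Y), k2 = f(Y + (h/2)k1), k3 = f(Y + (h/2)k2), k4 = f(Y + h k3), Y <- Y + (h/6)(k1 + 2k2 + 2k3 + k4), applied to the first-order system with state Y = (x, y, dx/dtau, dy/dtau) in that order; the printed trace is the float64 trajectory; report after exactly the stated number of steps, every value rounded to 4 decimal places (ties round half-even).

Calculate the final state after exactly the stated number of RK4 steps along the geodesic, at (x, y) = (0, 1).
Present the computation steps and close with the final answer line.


f(Y) = (dx/dtau, dy/dtau, -Gamma^x_ij Y'^i Y'^j, -Gamma^y_ij Y'^i Y'^j) with the Gammas evaluated at the stage position; h = 0.050000; intermediate values shown to 6 dp
step 0: x = 0.0000, y = 1.0000, dx/dtau = 1.0000, dy/dtau = -1.6250
step 1:
  k1: at (x, y) = (0.000000, 1.000000), (dx/dtau, dy/dtau) = (1.000000, -1.625000); Gamma_xxx = 0.196721, Gamma_xxy = 0.295082, Gamma_xyy = 0.000000, Gamma_yxx = 0.393443, Gamma_yxy = 0.590164, Gamma_yyy = 0.000000; k1 = (1.000000, -1.625000, 0.762295, 1.524590)
  k2: at (x, y) = (0.025000, 0.959375), (dx/dtau, dy/dtau) = (1.019057, -1.586885); Gamma_xxx = 0.184790, Gamma_xxy = 0.265925, Gamma_xyy = 0.006930, Gamma_yxx = 0.396803, Gamma_yxy = 0.571024, Gamma_yyy = 0.014880; k2 = (1.019057, -1.586885, 0.650717, 1.397296)
  k3: at (x, y) = (0.025476, 0.960328), (dx/dtau, dy/dtau) = (1.016268, -1.590068); Gamma_xxx = 0.185035, Gamma_xxy = 0.266541, Gamma_xyy = 0.007071, Gamma_yxx = 0.396491, Gamma_yxy = 0.571142, Gamma_yyy = 0.015152; k3 = (1.016268, -1.590068, 0.652445, 1.398053)
  k4: at (x, y) = (0.050813, 0.920497), (dx/dtau, dy/dtau) = (1.032622, -1.555097); Gamma_xxx = 0.174346, Gamma_xxy = 0.240728, Gamma_xyy = 0.013289, Gamma_yxx = 0.398881, Gamma_yxy = 0.550753, Gamma_yyy = 0.030403; k4 = (1.032622, -1.555097, 0.555092, 1.269976)
  Y <- Y + (h/6)(k1 + 2k2 + 2k3 + k4): x = 0.0509, y = 0.9205, dx/dtau = 1.0327, dy/dtau = -1.5551
step 2:
  k1: at (x, y) = (0.050861, 0.920550), (dx/dtau, dy/dtau) = (1.032698, -1.555123); Gamma_xxx = 0.174360, Gamma_xxy = 0.240761, Gamma_xyy = 0.013302, Gamma_yxx = 0.398860, Gamma_yxy = 0.550756, Gamma_yyy = 0.030429; k1 = (1.032698, -1.555123, 0.555191, 1.270036)
  k2: at (x, y) = (0.076678, 0.881672), (dx/dtau, dy/dtau) = (1.046577, -1.523372); Gamma_xxx = 0.164934, Gamma_xxy = 0.218127, Gamma_xyy = 0.018970, Gamma_yxx = 0.400383, Gamma_yxy = 0.529509, Gamma_yyy = 0.046051; k2 = (1.046577, -1.523372, 0.470851, 1.143004)
  k3: at (x, y) = (0.077025, 0.882466), (dx/dtau, dy/dtau) = (1.044469, -1.526548); Gamma_xxx = 0.165135, Gamma_xxy = 0.218589, Gamma_xyy = 0.019079, Gamma_yxx = 0.400159, Gamma_yxy = 0.529690, Gamma_yyy = 0.046233; k3 = (1.044469, -1.526548, 0.472440, 1.144830)
  k4: at (x, y) = (0.103084, 0.844223), (dx/dtau, dy/dtau) = (1.056320, -1.497881); Gamma_xxx = 0.156847, Gamma_xxy = 0.198621, Gamma_xyy = 0.024253, Gamma_yxx = 0.401096, Gamma_yxy = 0.507921, Gamma_yyy = 0.062020; k4 = (1.056320, -1.497881, 0.399107, 1.020609)
  Y <- Y + (h/6)(k1 + 2k2 + 2k3 + k4): x = 0.1031, y = 0.8443, dx/dtau = 1.0564, dy/dtau = -1.4979

Answer: x = 0.1031, y = 0.8443, dx/dtau = 1.0564, dy/dtau = -1.4979
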